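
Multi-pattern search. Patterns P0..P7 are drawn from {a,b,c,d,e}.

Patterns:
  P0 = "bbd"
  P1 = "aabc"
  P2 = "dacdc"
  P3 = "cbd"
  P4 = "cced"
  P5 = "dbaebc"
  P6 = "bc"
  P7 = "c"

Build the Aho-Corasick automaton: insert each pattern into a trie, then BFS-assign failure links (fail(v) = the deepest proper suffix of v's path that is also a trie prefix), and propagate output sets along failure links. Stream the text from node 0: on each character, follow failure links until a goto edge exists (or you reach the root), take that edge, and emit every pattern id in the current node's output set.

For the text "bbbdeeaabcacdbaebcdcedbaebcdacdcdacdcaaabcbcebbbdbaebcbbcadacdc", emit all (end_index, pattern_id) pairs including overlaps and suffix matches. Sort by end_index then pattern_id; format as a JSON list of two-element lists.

Build automaton:
Trie nodes:
  0='ε' goto a→4 b→1 c→13 d→8
  1='b' goto b→2 c→24
  2='bb' goto d→3
  3='bbd' goto ·  ←P0
  4='a' goto a→5
  5='aa' goto b→6
  6='aab' goto c→7
  7='aabc' goto ·  ←P1
  8='d' goto a→9 b→19
  9='da' goto c→10
  10='dac' goto d→11
  11='dacd' goto c→12
  12='dacdc' goto ·  ←P2
  13='c' goto b→14 c→16  ←P7
  14='cb' goto d→15
  15='cbd' goto ·  ←P3
  16='cc' goto e→17
  17='cce' goto d→18
  18='cced' goto ·  ←P4
  19='db' goto a→20
  20='dba' goto e→21
  21='dbae' goto b→22
  22='dbaeb' goto c→23
  23='dbaebc' goto ·  ←P5
  24='bc' goto ·  ←P6

Failure links (BFS by depth):
  n1('b'): parent n0 fail=0; on 'b' 0 → fail=0;  out ∅∪∅=∅
  n4('a'): parent n0 fail=0; on 'a' 0 → fail=0;  out ∅∪∅=∅
  n8('d'): parent n0 fail=0; on 'd' 0 → fail=0;  out ∅∪∅=∅
  n13('c'): parent n0 fail=0; on 'c' 0 → fail=0;  out {7}∪∅={7}
  n2('bb'): parent n1 fail=0; on 'b' 0 → fail=1;  out ∅∪∅=∅
  n5('aa'): parent n4 fail=0; on 'a' 0 → fail=4;  out ∅∪∅=∅
  n9('da'): parent n8 fail=0; on 'a' 0 → fail=4;  out ∅∪∅=∅
  n14('cb'): parent n13 fail=0; on 'b' 0 → fail=1;  out ∅∪∅=∅
  n16('cc'): parent n13 fail=0; on 'c' 0 → fail=13;  out ∅∪{7}={7}
  n19('db'): parent n8 fail=0; on 'b' 0 → fail=1;  out ∅∪∅=∅
  n24('bc'): parent n1 fail=0; on 'c' 0 → fail=13;  out {6}∪{7}={6,7}
  n3('bbd'): parent n2 fail=1; on 'd' 1→0 → fail=8;  out {0}∪∅={0}
  n6('aab'): parent n5 fail=4; on 'b' 4→0 → fail=1;  out ∅∪∅=∅
  n10('dac'): parent n9 fail=4; on 'c' 4→0 → fail=13;  out ∅∪{7}={7}
  n15('cbd'): parent n14 fail=1; on 'd' 1→0 → fail=8;  out {3}∪∅={3}
  n17('cce'): parent n16 fail=13; on 'e' 13→0 → fail=0;  out ∅∪∅=∅
  n20('dba'): parent n19 fail=1; on 'a' 1→0 → fail=4;  out ∅∪∅=∅
  n7('aabc'): parent n6 fail=1; on 'c' 1 → fail=24;  out {1}∪{6,7}={1,6,7}
  n11('dacd'): parent n10 fail=13; on 'd' 13→0 → fail=8;  out ∅∪∅=∅
  n18('cced'): parent n17 fail=0; on 'd' 0 → fail=8;  out {4}∪∅={4}
  n21('dbae'): parent n20 fail=4; on 'e' 4→0 → fail=0;  out ∅∪∅=∅
  n12('dacdc'): parent n11 fail=8; on 'c' 8→0 → fail=13;  out {2}∪{7}={2,7}
  n22('dbaeb'): parent n21 fail=0; on 'b' 0 → fail=1;  out ∅∪∅=∅
  n23('dbaebc'): parent n22 fail=1; on 'c' 1 → fail=24;  out {5}∪{6,7}={5,6,7}

Text stream:
[0] read 'b'  n0⇒n1
[1] read 'b'  n1⇒n2
[2] read 'b'  n2⇒n2 ·f
[3] read 'd'  n2⇒n3  → match P0@[1:3]
[4] read 'e'  n3⇒n0 ·f
[5] read 'e'  n0⇒n0
[6] read 'a'  n0⇒n4
[7] read 'a'  n4⇒n5
[8] read 'b'  n5⇒n6
[9] read 'c'  n6⇒n7  → match P1@[6:9],P6@[8:9],P7@[9:9]
[10] read 'a'  n7⇒n4 ·f
[11] read 'c'  n4⇒n13 ·f  → match P7@[11:11]
[12] read 'd'  n13⇒n8 ·f
[13] read 'b'  n8⇒n19
[14] read 'a'  n19⇒n20
[15] read 'e'  n20⇒n21
[16] read 'b'  n21⇒n22
[17] read 'c'  n22⇒n23  → match P5@[12:17],P6@[16:17],P7@[17:17]
[18] read 'd'  n23⇒n8 ·f
[19] read 'c'  n8⇒n13 ·f  → match P7@[19:19]
[20] read 'e'  n13⇒n0 ·f
[21] read 'd'  n0⇒n8
[22] read 'b'  n8⇒n19
[23] read 'a'  n19⇒n20
[24] read 'e'  n20⇒n21
[25] read 'b'  n21⇒n22
[26] read 'c'  n22⇒n23  → match P5@[21:26],P6@[25:26],P7@[26:26]
[27] read 'd'  n23⇒n8 ·f
[28] read 'a'  n8⇒n9
[29] read 'c'  n9⇒n10  → match P7@[29:29]
[30] read 'd'  n10⇒n11
[31] read 'c'  n11⇒n12  → match P2@[27:31],P7@[31:31]
[32] read 'd'  n12⇒n8 ·f
[33] read 'a'  n8⇒n9
[34] read 'c'  n9⇒n10  → match P7@[34:34]
[35] read 'd'  n10⇒n11
[36] read 'c'  n11⇒n12  → match P2@[32:36],P7@[36:36]
[37] read 'a'  n12⇒n4 ·f
[38] read 'a'  n4⇒n5
[39] read 'a'  n5⇒n5 ·f
[40] read 'b'  n5⇒n6
[41] read 'c'  n6⇒n7  → match P1@[38:41],P6@[40:41],P7@[41:41]
[42] read 'b'  n7⇒n14 ·f
[43] read 'c'  n14⇒n24 ·f  → match P6@[42:43],P7@[43:43]
[44] read 'e'  n24⇒n0 ·f
[45] read 'b'  n0⇒n1
[46] read 'b'  n1⇒n2
[47] read 'b'  n2⇒n2 ·f
[48] read 'd'  n2⇒n3  → match P0@[46:48]
[49] read 'b'  n3⇒n19 ·f
[50] read 'a'  n19⇒n20
[51] read 'e'  n20⇒n21
[52] read 'b'  n21⇒n22
[53] read 'c'  n22⇒n23  → match P5@[48:53],P6@[52:53],P7@[53:53]
[54] read 'b'  n23⇒n14 ·f
[55] read 'b'  n14⇒n2 ·f
[56] read 'c'  n2⇒n24 ·f  → match P6@[55:56],P7@[56:56]
[57] read 'a'  n24⇒n4 ·f
[58] read 'd'  n4⇒n8 ·f
[59] read 'a'  n8⇒n9
[60] read 'c'  n9⇒n10  → match P7@[60:60]
[61] read 'd'  n10⇒n11
[62] read 'c'  n11⇒n12  → match P2@[58:62],P7@[62:62]

All matches (sorted): [[3,0],[9,1],[9,6],[9,7],[11,7],[17,5],[17,6],[17,7],[19,7],[26,5],[26,6],[26,7],[29,7],[31,2],[31,7],[34,7],[36,2],[36,7],[41,1],[41,6],[41,7],[43,6],[43,7],[48,0],[53,5],[53,6],[53,7],[56,6],[56,7],[60,7],[62,2],[62,7]]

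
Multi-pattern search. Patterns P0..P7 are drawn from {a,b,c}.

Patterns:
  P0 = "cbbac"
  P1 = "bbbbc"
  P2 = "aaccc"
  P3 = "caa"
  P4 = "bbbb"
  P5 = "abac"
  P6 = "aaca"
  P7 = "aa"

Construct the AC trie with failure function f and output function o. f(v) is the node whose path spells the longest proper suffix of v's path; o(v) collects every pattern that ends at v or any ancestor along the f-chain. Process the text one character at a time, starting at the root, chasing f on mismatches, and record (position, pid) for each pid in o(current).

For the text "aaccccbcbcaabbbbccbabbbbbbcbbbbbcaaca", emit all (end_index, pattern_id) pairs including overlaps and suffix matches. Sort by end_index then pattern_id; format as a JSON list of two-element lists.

Build:
Trie (insert patterns):
  0='ε' goto a→11 b→6 c→1
  1='c' goto a→16 b→2
  2='cb' goto b→3
  3='cbb' goto a→4
  4='cbba' goto c→5
  5='cbbac' goto ·  ←P0
  6='b' goto b→7
  7='bb' goto b→8
  8='bbb' goto b→9
  9='bbbb' goto c→10  ←P4
  10='bbbbc' goto ·  ←P1
  11='a' goto a→12 b→18
  12='aa' goto c→13  ←P7
  13='aac' goto a→21 c→14
  14='aacc' goto c→15
  15='aaccc' goto ·  ←P2
  16='ca' goto a→17
  17='caa' goto ·  ←P3
  18='ab' goto a→19
  19='aba' goto c→20
  20='abac' goto ·  ←P5
  21='aaca' goto ·  ←P6

Failure links (BFS by depth):
  fail(1) 'c': from fail(0)=0 chase 'c': 0 ⇒ 0;  out=∅∪out(0)=∅
  fail(6) 'b': from fail(0)=0 chase 'b': 0 ⇒ 0;  out=∅∪out(0)=∅
  fail(11) 'a': from fail(0)=0 chase 'a': 0 ⇒ 0;  out=∅∪out(0)=∅
  fail(2) 'cb': from fail(1)=0 chase 'b': 0 ⇒ 6;  out=∅∪out(6)=∅
  fail(7) 'bb': from fail(6)=0 chase 'b': 0 ⇒ 6;  out=∅∪out(6)=∅
  fail(12) 'aa': from fail(11)=0 chase 'a': 0 ⇒ 11;  out={7}∪out(11)={7}
  fail(16) 'ca': from fail(1)=0 chase 'a': 0 ⇒ 11;  out=∅∪out(11)=∅
  fail(18) 'ab': from fail(11)=0 chase 'b': 0 ⇒ 6;  out=∅∪out(6)=∅
  fail(3) 'cbb': from fail(2)=6 chase 'b': 6 ⇒ 7;  out=∅∪out(7)=∅
  fail(8) 'bbb': from fail(7)=6 chase 'b': 6 ⇒ 7;  out=∅∪out(7)=∅
  fail(13) 'aac': from fail(12)=11 chase 'c': 11→0 ⇒ 1;  out=∅∪out(1)=∅
  fail(17) 'caa': from fail(16)=11 chase 'a': 11 ⇒ 12;  out={3}∪out(12)={3,7}
  fail(19) 'aba': from fail(18)=6 chase 'a': 6→0 ⇒ 11;  out=∅∪out(11)=∅
  fail(4) 'cbba': from fail(3)=7 chase 'a': 7→6→0 ⇒ 11;  out=∅∪out(11)=∅
  fail(9) 'bbbb': from fail(8)=7 chase 'b': 7 ⇒ 8;  out={4}∪out(8)={4}
  fail(14) 'aacc': from fail(13)=1 chase 'c': 1→0 ⇒ 1;  out=∅∪out(1)=∅
  fail(20) 'abac': from fail(19)=11 chase 'c': 11→0 ⇒ 1;  out={5}∪out(1)={5}
  fail(21) 'aaca': from fail(13)=1 chase 'a': 1 ⇒ 16;  out={6}∪out(16)={6}
  fail(5) 'cbbac': from fail(4)=11 chase 'c': 11→0 ⇒ 1;  out={0}∪out(1)={0}
  fail(10) 'bbbbc': from fail(9)=8 chase 'c': 8→7→6→0 ⇒ 1;  out={1}∪out(1)={1}
  fail(15) 'aaccc': from fail(14)=1 chase 'c': 1→0 ⇒ 1;  out={2}∪out(1)={2}

Text stream:
[0] read 'a'  n0⇒n11
[1] read 'a'  n11⇒n12  emit P7@[0:1]
[2] read 'c'  n12⇒n13
[3] read 'c'  n13⇒n14
[4] read 'c'  n14⇒n15  emit P2@[0:4]
[5] read 'c'  n15⇒n1 ·f
[6] read 'b'  n1⇒n2
[7] read 'c'  n2⇒n1 ·f
[8] read 'b'  n1⇒n2
[9] read 'c'  n2⇒n1 ·f
[10] read 'a'  n1⇒n16
[11] read 'a'  n16⇒n17  emit P3@[9:11],P7@[10:11]
[12] read 'b'  n17⇒n18 ·f
[13] read 'b'  n18⇒n7 ·f
[14] read 'b'  n7⇒n8
[15] read 'b'  n8⇒n9  emit P4@[12:15]
[16] read 'c'  n9⇒n10  emit P1@[12:16]
[17] read 'c'  n10⇒n1 ·f
[18] read 'b'  n1⇒n2
[19] read 'a'  n2⇒n11 ·f
[20] read 'b'  n11⇒n18
[21] read 'b'  n18⇒n7 ·f
[22] read 'b'  n7⇒n8
[23] read 'b'  n8⇒n9  emit P4@[20:23]
[24] read 'b'  n9⇒n9 ·f  emit P4@[21:24]
[25] read 'b'  n9⇒n9 ·f  emit P4@[22:25]
[26] read 'c'  n9⇒n10  emit P1@[22:26]
[27] read 'b'  n10⇒n2 ·f
[28] read 'b'  n2⇒n3
[29] read 'b'  n3⇒n8 ·f
[30] read 'b'  n8⇒n9  emit P4@[27:30]
[31] read 'b'  n9⇒n9 ·f  emit P4@[28:31]
[32] read 'c'  n9⇒n10  emit P1@[28:32]
[33] read 'a'  n10⇒n16 ·f
[34] read 'a'  n16⇒n17  emit P3@[32:34],P7@[33:34]
[35] read 'c'  n17⇒n13 ·f
[36] read 'a'  n13⇒n21  emit P6@[33:36]

All matches (sorted): [[1,7],[4,2],[11,3],[11,7],[15,4],[16,1],[23,4],[24,4],[25,4],[26,1],[30,4],[31,4],[32,1],[34,3],[34,7],[36,6]]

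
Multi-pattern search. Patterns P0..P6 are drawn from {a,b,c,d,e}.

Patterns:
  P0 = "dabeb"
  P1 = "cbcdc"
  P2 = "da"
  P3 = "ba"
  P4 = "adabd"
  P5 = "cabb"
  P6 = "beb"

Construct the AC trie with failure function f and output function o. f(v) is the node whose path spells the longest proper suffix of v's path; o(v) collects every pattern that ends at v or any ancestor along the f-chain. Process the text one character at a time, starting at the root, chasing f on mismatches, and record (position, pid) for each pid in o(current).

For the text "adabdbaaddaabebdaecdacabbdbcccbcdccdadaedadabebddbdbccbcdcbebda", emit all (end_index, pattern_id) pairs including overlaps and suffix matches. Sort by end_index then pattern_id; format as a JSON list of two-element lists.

Construct AC machine:
Trie (insert patterns):
  0='ε' goto a→13 b→11 c→6 d→1
  1='d' goto a→2
  2='da' goto b→3  [P2 ends]
  3='dab' goto e→4
  4='dabe' goto b→5
  5='dabeb' goto ·  [P0 ends]
  6='c' goto a→18 b→7
  7='cb' goto c→8
  8='cbc' goto d→9
  9='cbcd' goto c→10
  10='cbcdc' goto ·  [P1 ends]
  11='b' goto a→12 e→21
  12='ba' goto ·  [P3 ends]
  13='a' goto d→14
  14='ad' goto a→15
  15='ada' goto b→16
  16='adab' goto d→17
  17='adabd' goto ·  [P4 ends]
  18='ca' goto b→19
  19='cab' goto b→20
  20='cabb' goto ·  [P5 ends]
  21='be' goto b→22
  22='beb' goto ·  [P6 ends]

Failure links (BFS by depth):
  fail(1) 'd': from fail(0)=0 chase 'd': 0 ⇒ 0;  out=∅∪out(0)=∅
  fail(6) 'c': from fail(0)=0 chase 'c': 0 ⇒ 0;  out=∅∪out(0)=∅
  fail(11) 'b': from fail(0)=0 chase 'b': 0 ⇒ 0;  out=∅∪out(0)=∅
  fail(13) 'a': from fail(0)=0 chase 'a': 0 ⇒ 0;  out=∅∪out(0)=∅
  fail(2) 'da': from fail(1)=0 chase 'a': 0 ⇒ 13;  out={2}∪out(13)={2}
  fail(7) 'cb': from fail(6)=0 chase 'b': 0 ⇒ 11;  out=∅∪out(11)=∅
  fail(12) 'ba': from fail(11)=0 chase 'a': 0 ⇒ 13;  out={3}∪out(13)={3}
  fail(14) 'ad': from fail(13)=0 chase 'd': 0 ⇒ 1;  out=∅∪out(1)=∅
  fail(18) 'ca': from fail(6)=0 chase 'a': 0 ⇒ 13;  out=∅∪out(13)=∅
  fail(21) 'be': from fail(11)=0 chase 'e': 0 ⇒ 0;  out=∅∪out(0)=∅
  fail(3) 'dab': from fail(2)=13 chase 'b': 13→0 ⇒ 11;  out=∅∪out(11)=∅
  fail(8) 'cbc': from fail(7)=11 chase 'c': 11→0 ⇒ 6;  out=∅∪out(6)=∅
  fail(15) 'ada': from fail(14)=1 chase 'a': 1 ⇒ 2;  out=∅∪out(2)={2}
  fail(19) 'cab': from fail(18)=13 chase 'b': 13→0 ⇒ 11;  out=∅∪out(11)=∅
  fail(22) 'beb': from fail(21)=0 chase 'b': 0 ⇒ 11;  out={6}∪out(11)={6}
  fail(4) 'dabe': from fail(3)=11 chase 'e': 11 ⇒ 21;  out=∅∪out(21)=∅
  fail(9) 'cbcd': from fail(8)=6 chase 'd': 6→0 ⇒ 1;  out=∅∪out(1)=∅
  fail(16) 'adab': from fail(15)=2 chase 'b': 2 ⇒ 3;  out=∅∪out(3)=∅
  fail(20) 'cabb': from fail(19)=11 chase 'b': 11→0 ⇒ 11;  out={5}∪out(11)={5}
  fail(5) 'dabeb': from fail(4)=21 chase 'b': 21 ⇒ 22;  out={0}∪out(22)={0,6}
  fail(10) 'cbcdc': from fail(9)=1 chase 'c': 1→0 ⇒ 6;  out={1}∪out(6)={1}
  fail(17) 'adabd': from fail(16)=3 chase 'd': 3→11→0 ⇒ 1;  out={4}∪out(1)={4}

Text stream:
[0] read 'a'  n0⇒n13
[1] read 'd'  n13⇒n14
[2] read 'a'  n14⇒n15  → match P2@[1:2]
[3] read 'b'  n15⇒n16
[4] read 'd'  n16⇒n17  → match P4@[0:4]
[5] read 'b'  n17⇒n11 ·f
[6] read 'a'  n11⇒n12  → match P3@[5:6]
[7] read 'a'  n12⇒n13 ·f
[8] read 'd'  n13⇒n14
[9] read 'd'  n14⇒n1 ·f
[10] read 'a'  n1⇒n2  → match P2@[9:10]
[11] read 'a'  n2⇒n13 ·f
[12] read 'b'  n13⇒n11 ·f
[13] read 'e'  n11⇒n21
[14] read 'b'  n21⇒n22  → match P6@[12:14]
[15] read 'd'  n22⇒n1 ·f
[16] read 'a'  n1⇒n2  → match P2@[15:16]
[17] read 'e'  n2⇒n0 ·f
[18] read 'c'  n0⇒n6
[19] read 'd'  n6⇒n1 ·f
[20] read 'a'  n1⇒n2  → match P2@[19:20]
[21] read 'c'  n2⇒n6 ·f
[22] read 'a'  n6⇒n18
[23] read 'b'  n18⇒n19
[24] read 'b'  n19⇒n20  → match P5@[21:24]
[25] read 'd'  n20⇒n1 ·f
[26] read 'b'  n1⇒n11 ·f
[27] read 'c'  n11⇒n6 ·f
[28] read 'c'  n6⇒n6 ·f
[29] read 'c'  n6⇒n6 ·f
[30] read 'b'  n6⇒n7
[31] read 'c'  n7⇒n8
[32] read 'd'  n8⇒n9
[33] read 'c'  n9⇒n10  → match P1@[29:33]
[34] read 'c'  n10⇒n6 ·f
[35] read 'd'  n6⇒n1 ·f
[36] read 'a'  n1⇒n2  → match P2@[35:36]
[37] read 'd'  n2⇒n14 ·f
[38] read 'a'  n14⇒n15  → match P2@[37:38]
[39] read 'e'  n15⇒n0 ·f
[40] read 'd'  n0⇒n1
[41] read 'a'  n1⇒n2  → match P2@[40:41]
[42] read 'd'  n2⇒n14 ·f
[43] read 'a'  n14⇒n15  → match P2@[42:43]
[44] read 'b'  n15⇒n16
[45] read 'e'  n16⇒n4 ·f
[46] read 'b'  n4⇒n5  → match P0@[42:46],P6@[44:46]
[47] read 'd'  n5⇒n1 ·f
[48] read 'd'  n1⇒n1 ·f
[49] read 'b'  n1⇒n11 ·f
[50] read 'd'  n11⇒n1 ·f
[51] read 'b'  n1⇒n11 ·f
[52] read 'c'  n11⇒n6 ·f
[53] read 'c'  n6⇒n6 ·f
[54] read 'b'  n6⇒n7
[55] read 'c'  n7⇒n8
[56] read 'd'  n8⇒n9
[57] read 'c'  n9⇒n10  → match P1@[53:57]
[58] read 'b'  n10⇒n7 ·f
[59] read 'e'  n7⇒n21 ·f
[60] read 'b'  n21⇒n22  → match P6@[58:60]
[61] read 'd'  n22⇒n1 ·f
[62] read 'a'  n1⇒n2  → match P2@[61:62]

All matches (sorted): [[2,2],[4,4],[6,3],[10,2],[14,6],[16,2],[20,2],[24,5],[33,1],[36,2],[38,2],[41,2],[43,2],[46,0],[46,6],[57,1],[60,6],[62,2]]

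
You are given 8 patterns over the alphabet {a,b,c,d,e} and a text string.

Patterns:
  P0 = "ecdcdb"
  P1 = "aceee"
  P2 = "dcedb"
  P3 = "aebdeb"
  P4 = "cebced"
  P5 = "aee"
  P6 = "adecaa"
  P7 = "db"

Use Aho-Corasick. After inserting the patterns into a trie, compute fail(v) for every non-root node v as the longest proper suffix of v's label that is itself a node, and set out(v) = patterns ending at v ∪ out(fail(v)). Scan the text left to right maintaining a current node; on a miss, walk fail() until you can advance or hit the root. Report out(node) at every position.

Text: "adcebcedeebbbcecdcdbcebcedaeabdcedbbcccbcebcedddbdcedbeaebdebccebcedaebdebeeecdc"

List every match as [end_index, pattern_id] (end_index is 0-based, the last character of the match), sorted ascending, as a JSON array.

Build automaton:
Trie nodes:
  0='ε' goto a→7 c→22 d→12 e→1
  1='e' goto c→2
  2='ec' goto d→3
  3='ecd' goto c→4
  4='ecdc' goto d→5
  5='ecdcd' goto b→6
  6='ecdcdb' goto ·  ←P0
  7='a' goto c→8 d→29 e→17
  8='ac' goto e→9
  9='ace' goto e→10
  10='acee' goto e→11
  11='aceee' goto ·  ←P1
  12='d' goto b→34 c→13
  13='dc' goto e→14
  14='dce' goto d→15
  15='dced' goto b→16
  16='dcedb' goto ·  ←P2
  17='ae' goto b→18 e→28
  18='aeb' goto d→19
  19='aebd' goto e→20
  20='aebde' goto b→21
  21='aebdeb' goto ·  ←P3
  22='c' goto e→23
  23='ce' goto b→24
  24='ceb' goto c→25
  25='cebc' goto e→26
  26='cebce' goto d→27
  27='cebced' goto ·  ←P4
  28='aee' goto ·  ←P5
  29='ad' goto e→30
  30='ade' goto c→31
  31='adec' goto a→32
  32='adeca' goto a→33
  33='adecaa' goto ·  ←P6
  34='db' goto ·  ←P7

BFS fail/out derivation:
  n1('e'): parent n0 fail=0; on 'e' 0 → fail=0;  out ∅∪∅=∅
  n7('a'): parent n0 fail=0; on 'a' 0 → fail=0;  out ∅∪∅=∅
  n12('d'): parent n0 fail=0; on 'd' 0 → fail=0;  out ∅∪∅=∅
  n22('c'): parent n0 fail=0; on 'c' 0 → fail=0;  out ∅∪∅=∅
  n2('ec'): parent n1 fail=0; on 'c' 0 → fail=22;  out ∅∪∅=∅
  n8('ac'): parent n7 fail=0; on 'c' 0 → fail=22;  out ∅∪∅=∅
  n13('dc'): parent n12 fail=0; on 'c' 0 → fail=22;  out ∅∪∅=∅
  n17('ae'): parent n7 fail=0; on 'e' 0 → fail=1;  out ∅∪∅=∅
  n23('ce'): parent n22 fail=0; on 'e' 0 → fail=1;  out ∅∪∅=∅
  n29('ad'): parent n7 fail=0; on 'd' 0 → fail=12;  out ∅∪∅=∅
  n34('db'): parent n12 fail=0; on 'b' 0 → fail=0;  out {7}∪∅={7}
  n3('ecd'): parent n2 fail=22; on 'd' 22→0 → fail=12;  out ∅∪∅=∅
  n9('ace'): parent n8 fail=22; on 'e' 22 → fail=23;  out ∅∪∅=∅
  n14('dce'): parent n13 fail=22; on 'e' 22 → fail=23;  out ∅∪∅=∅
  n18('aeb'): parent n17 fail=1; on 'b' 1→0 → fail=0;  out ∅∪∅=∅
  n24('ceb'): parent n23 fail=1; on 'b' 1→0 → fail=0;  out ∅∪∅=∅
  n28('aee'): parent n17 fail=1; on 'e' 1→0 → fail=1;  out {5}∪∅={5}
  n30('ade'): parent n29 fail=12; on 'e' 12→0 → fail=1;  out ∅∪∅=∅
  n4('ecdc'): parent n3 fail=12; on 'c' 12 → fail=13;  out ∅∪∅=∅
  n10('acee'): parent n9 fail=23; on 'e' 23→1→0 → fail=1;  out ∅∪∅=∅
  n15('dced'): parent n14 fail=23; on 'd' 23→1→0 → fail=12;  out ∅∪∅=∅
  n19('aebd'): parent n18 fail=0; on 'd' 0 → fail=12;  out ∅∪∅=∅
  n25('cebc'): parent n24 fail=0; on 'c' 0 → fail=22;  out ∅∪∅=∅
  n31('adec'): parent n30 fail=1; on 'c' 1 → fail=2;  out ∅∪∅=∅
  n5('ecdcd'): parent n4 fail=13; on 'd' 13→22→0 → fail=12;  out ∅∪∅=∅
  n11('aceee'): parent n10 fail=1; on 'e' 1→0 → fail=1;  out {1}∪∅={1}
  n16('dcedb'): parent n15 fail=12; on 'b' 12 → fail=34;  out {2}∪{7}={2,7}
  n20('aebde'): parent n19 fail=12; on 'e' 12→0 → fail=1;  out ∅∪∅=∅
  n26('cebce'): parent n25 fail=22; on 'e' 22 → fail=23;  out ∅∪∅=∅
  n32('adeca'): parent n31 fail=2; on 'a' 2→22→0 → fail=7;  out ∅∪∅=∅
  n6('ecdcdb'): parent n5 fail=12; on 'b' 12 → fail=34;  out {0}∪{7}={0,7}
  n21('aebdeb'): parent n20 fail=1; on 'b' 1→0 → fail=0;  out {3}∪∅={3}
  n27('cebced'): parent n26 fail=23; on 'd' 23→1→0 → fail=12;  out {4}∪∅={4}
  n33('adecaa'): parent n32 fail=7; on 'a' 7→0 → fail=7;  out {6}∪∅={6}

Scan:
i=0 'a': node 0→7
i=1 'd': node 7→29
i=2 'c': node 29→13 (fail-walked)
i=3 'e': node 13→14
i=4 'b': node 14→24 (fail-walked)
i=5 'c': node 24→25
i=6 'e': node 25→26
i=7 'd': node 26→27  → match P4@[2:7]
i=8 'e': node 27→1 (fail-walked)
i=9 'e': node 1→1 (fail-walked)
i=10 'b': node 1→0 (fail-walked)
i=11 'b': node 0→0
i=12 'b': node 0→0
i=13 'c': node 0→22
i=14 'e': node 22→23
i=15 'c': node 23→2 (fail-walked)
i=16 'd': node 2→3
i=17 'c': node 3→4
i=18 'd': node 4→5
i=19 'b': node 5→6  → match P0@[14:19],P7@[18:19]
i=20 'c': node 6→22 (fail-walked)
i=21 'e': node 22→23
i=22 'b': node 23→24
i=23 'c': node 24→25
i=24 'e': node 25→26
i=25 'd': node 26→27  → match P4@[20:25]
i=26 'a': node 27→7 (fail-walked)
i=27 'e': node 7→17
i=28 'a': node 17→7 (fail-walked)
i=29 'b': node 7→0 (fail-walked)
i=30 'd': node 0→12
i=31 'c': node 12→13
i=32 'e': node 13→14
i=33 'd': node 14→15
i=34 'b': node 15→16  → match P2@[30:34],P7@[33:34]
i=35 'b': node 16→0 (fail-walked)
i=36 'c': node 0→22
i=37 'c': node 22→22 (fail-walked)
i=38 'c': node 22→22 (fail-walked)
i=39 'b': node 22→0 (fail-walked)
i=40 'c': node 0→22
i=41 'e': node 22→23
i=42 'b': node 23→24
i=43 'c': node 24→25
i=44 'e': node 25→26
i=45 'd': node 26→27  → match P4@[40:45]
i=46 'd': node 27→12 (fail-walked)
i=47 'd': node 12→12 (fail-walked)
i=48 'b': node 12→34  → match P7@[47:48]
i=49 'd': node 34→12 (fail-walked)
i=50 'c': node 12→13
i=51 'e': node 13→14
i=52 'd': node 14→15
i=53 'b': node 15→16  → match P2@[49:53],P7@[52:53]
i=54 'e': node 16→1 (fail-walked)
i=55 'a': node 1→7 (fail-walked)
i=56 'e': node 7→17
i=57 'b': node 17→18
i=58 'd': node 18→19
i=59 'e': node 19→20
i=60 'b': node 20→21  → match P3@[55:60]
i=61 'c': node 21→22 (fail-walked)
i=62 'c': node 22→22 (fail-walked)
i=63 'e': node 22→23
i=64 'b': node 23→24
i=65 'c': node 24→25
i=66 'e': node 25→26
i=67 'd': node 26→27  → match P4@[62:67]
i=68 'a': node 27→7 (fail-walked)
i=69 'e': node 7→17
i=70 'b': node 17→18
i=71 'd': node 18→19
i=72 'e': node 19→20
i=73 'b': node 20→21  → match P3@[68:73]
i=74 'e': node 21→1 (fail-walked)
i=75 'e': node 1→1 (fail-walked)
i=76 'e': node 1→1 (fail-walked)
i=77 'c': node 1→2
i=78 'd': node 2→3
i=79 'c': node 3→4

All matches (sorted): [[7,4],[19,0],[19,7],[25,4],[34,2],[34,7],[45,4],[48,7],[53,2],[53,7],[60,3],[67,4],[73,3]]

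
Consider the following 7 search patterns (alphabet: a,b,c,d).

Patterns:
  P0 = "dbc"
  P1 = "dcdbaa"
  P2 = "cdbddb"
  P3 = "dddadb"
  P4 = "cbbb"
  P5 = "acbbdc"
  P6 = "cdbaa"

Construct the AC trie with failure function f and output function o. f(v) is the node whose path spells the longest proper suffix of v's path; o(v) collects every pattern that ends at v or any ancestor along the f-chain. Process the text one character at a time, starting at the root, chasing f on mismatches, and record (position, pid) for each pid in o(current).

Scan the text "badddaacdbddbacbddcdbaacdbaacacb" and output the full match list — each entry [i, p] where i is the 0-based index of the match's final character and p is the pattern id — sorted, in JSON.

Construct AC machine:
Trie (insert patterns):
  n0 'ε': a→23 c→9 d→1
  n1 'd': b→2 c→4 d→15
  n2 'db': c→3
  n3 'dbc': ·  ←P0
  n4 'dc': d→5
  n5 'dcd': b→6
  n6 'dcdb': a→7
  n7 'dcdba': a→8
  n8 'dcdbaa': ·  ←P1
  n9 'c': b→20 d→10
  n10 'cd': b→11
  n11 'cdb': a→29 d→12
  n12 'cdbd': d→13
  n13 'cdbdd': b→14
  n14 'cdbddb': ·  ←P2
  n15 'dd': d→16
  n16 'ddd': a→17
  n17 'ddda': d→18
  n18 'dddad': b→19
  n19 'dddadb': ·  ←P3
  n20 'cb': b→21
  n21 'cbb': b→22
  n22 'cbbb': ·  ←P4
  n23 'a': c→24
  n24 'ac': b→25
  n25 'acb': b→26
  n26 'acbb': d→27
  n27 'acbbd': c→28
  n28 'acbbdc': ·  ←P5
  n29 'cdba': a→30
  n30 'cdbaa': ·  ←P6

BFS fail/out derivation:
  n1('d'): parent n0 fail=0; on 'd' 0 → fail=0;  out ∅∪∅=∅
  n9('c'): parent n0 fail=0; on 'c' 0 → fail=0;  out ∅∪∅=∅
  n23('a'): parent n0 fail=0; on 'a' 0 → fail=0;  out ∅∪∅=∅
  n2('db'): parent n1 fail=0; on 'b' 0 → fail=0;  out ∅∪∅=∅
  n4('dc'): parent n1 fail=0; on 'c' 0 → fail=9;  out ∅∪∅=∅
  n10('cd'): parent n9 fail=0; on 'd' 0 → fail=1;  out ∅∪∅=∅
  n15('dd'): parent n1 fail=0; on 'd' 0 → fail=1;  out ∅∪∅=∅
  n20('cb'): parent n9 fail=0; on 'b' 0 → fail=0;  out ∅∪∅=∅
  n24('ac'): parent n23 fail=0; on 'c' 0 → fail=9;  out ∅∪∅=∅
  n3('dbc'): parent n2 fail=0; on 'c' 0 → fail=9;  out {0}∪∅={0}
  n5('dcd'): parent n4 fail=9; on 'd' 9 → fail=10;  out ∅∪∅=∅
  n11('cdb'): parent n10 fail=1; on 'b' 1 → fail=2;  out ∅∪∅=∅
  n16('ddd'): parent n15 fail=1; on 'd' 1 → fail=15;  out ∅∪∅=∅
  n21('cbb'): parent n20 fail=0; on 'b' 0 → fail=0;  out ∅∪∅=∅
  n25('acb'): parent n24 fail=9; on 'b' 9 → fail=20;  out ∅∪∅=∅
  n6('dcdb'): parent n5 fail=10; on 'b' 10 → fail=11;  out ∅∪∅=∅
  n12('cdbd'): parent n11 fail=2; on 'd' 2→0 → fail=1;  out ∅∪∅=∅
  n17('ddda'): parent n16 fail=15; on 'a' 15→1→0 → fail=23;  out ∅∪∅=∅
  n22('cbbb'): parent n21 fail=0; on 'b' 0 → fail=0;  out {4}∪∅={4}
  n26('acbb'): parent n25 fail=20; on 'b' 20 → fail=21;  out ∅∪∅=∅
  n29('cdba'): parent n11 fail=2; on 'a' 2→0 → fail=23;  out ∅∪∅=∅
  n7('dcdba'): parent n6 fail=11; on 'a' 11 → fail=29;  out ∅∪∅=∅
  n13('cdbdd'): parent n12 fail=1; on 'd' 1 → fail=15;  out ∅∪∅=∅
  n18('dddad'): parent n17 fail=23; on 'd' 23→0 → fail=1;  out ∅∪∅=∅
  n27('acbbd'): parent n26 fail=21; on 'd' 21→0 → fail=1;  out ∅∪∅=∅
  n30('cdbaa'): parent n29 fail=23; on 'a' 23→0 → fail=23;  out {6}∪∅={6}
  n8('dcdbaa'): parent n7 fail=29; on 'a' 29 → fail=30;  out {1}∪{6}={1,6}
  n14('cdbddb'): parent n13 fail=15; on 'b' 15→1 → fail=2;  out {2}∪∅={2}
  n19('dddadb'): parent n18 fail=1; on 'b' 1 → fail=2;  out {3}∪∅={3}
  n28('acbbdc'): parent n27 fail=1; on 'c' 1 → fail=4;  out {5}∪∅={5}

Run:
[0] read 'b'  n0⇒n0
[1] read 'a'  n0⇒n23
[2] read 'd'  n23⇒n1 (fail-walked)
[3] read 'd'  n1⇒n15
[4] read 'd'  n15⇒n16
[5] read 'a'  n16⇒n17
[6] read 'a'  n17⇒n23 (fail-walked)
[7] read 'c'  n23⇒n24
[8] read 'd'  n24⇒n10 (fail-walked)
[9] read 'b'  n10⇒n11
[10] read 'd'  n11⇒n12
[11] read 'd'  n12⇒n13
[12] read 'b'  n13⇒n14  ** P2@[7:12]
[13] read 'a'  n14⇒n23 (fail-walked)
[14] read 'c'  n23⇒n24
[15] read 'b'  n24⇒n25
[16] read 'd'  n25⇒n1 (fail-walked)
[17] read 'd'  n1⇒n15
[18] read 'c'  n15⇒n4 (fail-walked)
[19] read 'd'  n4⇒n5
[20] read 'b'  n5⇒n6
[21] read 'a'  n6⇒n7
[22] read 'a'  n7⇒n8  ** P1@[17:22],P6@[18:22]
[23] read 'c'  n8⇒n24 (fail-walked)
[24] read 'd'  n24⇒n10 (fail-walked)
[25] read 'b'  n10⇒n11
[26] read 'a'  n11⇒n29
[27] read 'a'  n29⇒n30  ** P6@[23:27]
[28] read 'c'  n30⇒n24 (fail-walked)
[29] read 'a'  n24⇒n23 (fail-walked)
[30] read 'c'  n23⇒n24
[31] read 'b'  n24⇒n25

Matches: [[12,2],[22,1],[22,6],[27,6]]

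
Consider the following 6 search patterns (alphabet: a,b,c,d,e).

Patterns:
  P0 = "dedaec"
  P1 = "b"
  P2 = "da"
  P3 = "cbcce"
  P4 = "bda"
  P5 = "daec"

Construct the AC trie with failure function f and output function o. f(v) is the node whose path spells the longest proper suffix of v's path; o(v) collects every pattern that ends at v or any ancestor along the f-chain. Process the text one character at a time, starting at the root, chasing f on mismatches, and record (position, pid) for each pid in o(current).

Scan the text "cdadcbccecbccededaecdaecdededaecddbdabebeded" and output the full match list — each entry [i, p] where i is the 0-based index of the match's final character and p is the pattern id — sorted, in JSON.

Construct AC machine:
Trie nodes:
  0='ε' goto b→7 c→9 d→1
  1='d' goto a→8 e→2
  2='de' goto d→3
  3='ded' goto a→4
  4='deda' goto e→5
  5='dedae' goto c→6
  6='dedaec' goto ·  ←P0
  7='b' goto d→14  ←P1
  8='da' goto e→16  ←P2
  9='c' goto b→10
  10='cb' goto c→11
  11='cbc' goto c→12
  12='cbcc' goto e→13
  13='cbcce' goto ·  ←P3
  14='bd' goto a→15
  15='bda' goto ·  ←P4
  16='dae' goto c→17
  17='daec' goto ·  ←P5

BFS fail/out derivation:
  n1('d'): parent n0 fail=0; on 'd' 0 → fail=0;  out ∅∪∅=∅
  n7('b'): parent n0 fail=0; on 'b' 0 → fail=0;  out {1}∪∅={1}
  n9('c'): parent n0 fail=0; on 'c' 0 → fail=0;  out ∅∪∅=∅
  n2('de'): parent n1 fail=0; on 'e' 0 → fail=0;  out ∅∪∅=∅
  n8('da'): parent n1 fail=0; on 'a' 0 → fail=0;  out {2}∪∅={2}
  n10('cb'): parent n9 fail=0; on 'b' 0 → fail=7;  out ∅∪{1}={1}
  n14('bd'): parent n7 fail=0; on 'd' 0 → fail=1;  out ∅∪∅=∅
  n3('ded'): parent n2 fail=0; on 'd' 0 → fail=1;  out ∅∪∅=∅
  n11('cbc'): parent n10 fail=7; on 'c' 7→0 → fail=9;  out ∅∪∅=∅
  n15('bda'): parent n14 fail=1; on 'a' 1 → fail=8;  out {4}∪{2}={2,4}
  n16('dae'): parent n8 fail=0; on 'e' 0 → fail=0;  out ∅∪∅=∅
  n4('deda'): parent n3 fail=1; on 'a' 1 → fail=8;  out ∅∪{2}={2}
  n12('cbcc'): parent n11 fail=9; on 'c' 9→0 → fail=9;  out ∅∪∅=∅
  n17('daec'): parent n16 fail=0; on 'c' 0 → fail=9;  out {5}∪∅={5}
  n5('dedae'): parent n4 fail=8; on 'e' 8 → fail=16;  out ∅∪∅=∅
  n13('cbcce'): parent n12 fail=9; on 'e' 9→0 → fail=0;  out {3}∪∅={3}
  n6('dedaec'): parent n5 fail=16; on 'c' 16 → fail=17;  out {0}∪{5}={0,5}

Text stream:
pos 0 'c': at 9
pos 1 'd': at 1 (fail-walked)
pos 2 'a': at 8  ** P2@[1:2]
pos 3 'd': at 1 (fail-walked)
pos 4 'c': at 9 (fail-walked)
pos 5 'b': at 10  ** P1@[5:5]
pos 6 'c': at 11
pos 7 'c': at 12
pos 8 'e': at 13  ** P3@[4:8]
pos 9 'c': at 9 (fail-walked)
pos 10 'b': at 10  ** P1@[10:10]
pos 11 'c': at 11
pos 12 'c': at 12
pos 13 'e': at 13  ** P3@[9:13]
pos 14 'd': at 1 (fail-walked)
pos 15 'e': at 2
pos 16 'd': at 3
pos 17 'a': at 4  ** P2@[16:17]
pos 18 'e': at 5
pos 19 'c': at 6  ** P0@[14:19],P5@[16:19]
pos 20 'd': at 1 (fail-walked)
pos 21 'a': at 8  ** P2@[20:21]
pos 22 'e': at 16
pos 23 'c': at 17  ** P5@[20:23]
pos 24 'd': at 1 (fail-walked)
pos 25 'e': at 2
pos 26 'd': at 3
pos 27 'e': at 2 (fail-walked)
pos 28 'd': at 3
pos 29 'a': at 4  ** P2@[28:29]
pos 30 'e': at 5
pos 31 'c': at 6  ** P0@[26:31],P5@[28:31]
pos 32 'd': at 1 (fail-walked)
pos 33 'd': at 1 (fail-walked)
pos 34 'b': at 7 (fail-walked)  ** P1@[34:34]
pos 35 'd': at 14
pos 36 'a': at 15  ** P2@[35:36],P4@[34:36]
pos 37 'b': at 7 (fail-walked)  ** P1@[37:37]
pos 38 'e': at 0 (fail-walked)
pos 39 'b': at 7  ** P1@[39:39]
pos 40 'e': at 0 (fail-walked)
pos 41 'd': at 1
pos 42 'e': at 2
pos 43 'd': at 3

Result: [[2,2],[5,1],[8,3],[10,1],[13,3],[17,2],[19,0],[19,5],[21,2],[23,5],[29,2],[31,0],[31,5],[34,1],[36,2],[36,4],[37,1],[39,1]]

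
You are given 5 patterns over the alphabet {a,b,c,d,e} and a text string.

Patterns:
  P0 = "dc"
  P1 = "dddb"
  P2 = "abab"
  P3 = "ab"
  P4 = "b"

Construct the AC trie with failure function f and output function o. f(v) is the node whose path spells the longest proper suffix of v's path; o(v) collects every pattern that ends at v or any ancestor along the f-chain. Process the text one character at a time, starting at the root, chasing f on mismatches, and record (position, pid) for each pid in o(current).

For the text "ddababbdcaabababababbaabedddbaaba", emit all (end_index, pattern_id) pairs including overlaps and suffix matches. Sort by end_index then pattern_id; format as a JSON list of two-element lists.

Build:
Trie (insert patterns):
  0='ε' goto a→6 b→10 d→1
  1='d' goto c→2 d→3
  2='dc' goto ·  [P0 ends]
  3='dd' goto d→4
  4='ddd' goto b→5
  5='dddb' goto ·  [P1 ends]
  6='a' goto b→7
  7='ab' goto a→8  [P3 ends]
  8='aba' goto b→9
  9='abab' goto ·  [P2 ends]
  10='b' goto ·  [P4 ends]

BFS fail/out derivation:
  fail(1) 'd': from fail(0)=0 chase 'd': 0 ⇒ 0;  out=∅∪out(0)=∅
  fail(6) 'a': from fail(0)=0 chase 'a': 0 ⇒ 0;  out=∅∪out(0)=∅
  fail(10) 'b': from fail(0)=0 chase 'b': 0 ⇒ 0;  out={4}∪out(0)={4}
  fail(2) 'dc': from fail(1)=0 chase 'c': 0 ⇒ 0;  out={0}∪out(0)={0}
  fail(3) 'dd': from fail(1)=0 chase 'd': 0 ⇒ 1;  out=∅∪out(1)=∅
  fail(7) 'ab': from fail(6)=0 chase 'b': 0 ⇒ 10;  out={3}∪out(10)={3,4}
  fail(4) 'ddd': from fail(3)=1 chase 'd': 1 ⇒ 3;  out=∅∪out(3)=∅
  fail(8) 'aba': from fail(7)=10 chase 'a': 10→0 ⇒ 6;  out=∅∪out(6)=∅
  fail(5) 'dddb': from fail(4)=3 chase 'b': 3→1→0 ⇒ 10;  out={1}∪out(10)={1,4}
  fail(9) 'abab': from fail(8)=6 chase 'b': 6 ⇒ 7;  out={2}∪out(7)={2,3,4}

Run:
i=0 'd': node 0→1
i=1 'd': node 1→3
i=2 'a': node 3→6 ·f
i=3 'b': node 6→7  → match P3@[2:3],P4@[3:3]
i=4 'a': node 7→8
i=5 'b': node 8→9  → match P2@[2:5],P3@[4:5],P4@[5:5]
i=6 'b': node 9→10 ·f  → match P4@[6:6]
i=7 'd': node 10→1 ·f
i=8 'c': node 1→2  → match P0@[7:8]
i=9 'a': node 2→6 ·f
i=10 'a': node 6→6 ·f
i=11 'b': node 6→7  → match P3@[10:11],P4@[11:11]
i=12 'a': node 7→8
i=13 'b': node 8→9  → match P2@[10:13],P3@[12:13],P4@[13:13]
i=14 'a': node 9→8 ·f
i=15 'b': node 8→9  → match P2@[12:15],P3@[14:15],P4@[15:15]
i=16 'a': node 9→8 ·f
i=17 'b': node 8→9  → match P2@[14:17],P3@[16:17],P4@[17:17]
i=18 'a': node 9→8 ·f
i=19 'b': node 8→9  → match P2@[16:19],P3@[18:19],P4@[19:19]
i=20 'b': node 9→10 ·f  → match P4@[20:20]
i=21 'a': node 10→6 ·f
i=22 'a': node 6→6 ·f
i=23 'b': node 6→7  → match P3@[22:23],P4@[23:23]
i=24 'e': node 7→0 ·f
i=25 'd': node 0→1
i=26 'd': node 1→3
i=27 'd': node 3→4
i=28 'b': node 4→5  → match P1@[25:28],P4@[28:28]
i=29 'a': node 5→6 ·f
i=30 'a': node 6→6 ·f
i=31 'b': node 6→7  → match P3@[30:31],P4@[31:31]
i=32 'a': node 7→8

Matches: [[3,3],[3,4],[5,2],[5,3],[5,4],[6,4],[8,0],[11,3],[11,4],[13,2],[13,3],[13,4],[15,2],[15,3],[15,4],[17,2],[17,3],[17,4],[19,2],[19,3],[19,4],[20,4],[23,3],[23,4],[28,1],[28,4],[31,3],[31,4]]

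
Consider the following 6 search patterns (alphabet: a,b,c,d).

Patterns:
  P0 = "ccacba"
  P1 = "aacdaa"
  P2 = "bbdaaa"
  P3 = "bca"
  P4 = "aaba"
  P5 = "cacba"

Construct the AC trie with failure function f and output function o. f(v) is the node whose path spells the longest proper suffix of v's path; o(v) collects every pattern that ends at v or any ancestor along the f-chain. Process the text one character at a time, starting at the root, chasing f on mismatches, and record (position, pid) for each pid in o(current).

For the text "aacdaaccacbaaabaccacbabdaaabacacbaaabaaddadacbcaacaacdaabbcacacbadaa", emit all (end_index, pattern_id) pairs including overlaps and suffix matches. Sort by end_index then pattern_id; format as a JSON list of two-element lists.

Build automaton:
Trie (insert patterns):
  0='ε' goto a→7 b→13 c→1
  1='c' goto a→23 c→2
  2='cc' goto a→3
  3='cca' goto c→4
  4='ccac' goto b→5
  5='ccacb' goto a→6
  6='ccacba' goto ·  ←P0
  7='a' goto a→8
  8='aa' goto b→21 c→9
  9='aac' goto d→10
  10='aacd' goto a→11
  11='aacda' goto a→12
  12='aacdaa' goto ·  ←P1
  13='b' goto b→14 c→19
  14='bb' goto d→15
  15='bbd' goto a→16
  16='bbda' goto a→17
  17='bbdaa' goto a→18
  18='bbdaaa' goto ·  ←P2
  19='bc' goto a→20
  20='bca' goto ·  ←P3
  21='aab' goto a→22
  22='aaba' goto ·  ←P4
  23='ca' goto c→24
  24='cac' goto b→25
  25='cacb' goto a→26
  26='cacba' goto ·  ←P5

Failure links (BFS by depth):
  n1('c'): parent n0 fail=0; on 'c' 0 → fail=0;  out ∅∪∅=∅
  n7('a'): parent n0 fail=0; on 'a' 0 → fail=0;  out ∅∪∅=∅
  n13('b'): parent n0 fail=0; on 'b' 0 → fail=0;  out ∅∪∅=∅
  n2('cc'): parent n1 fail=0; on 'c' 0 → fail=1;  out ∅∪∅=∅
  n8('aa'): parent n7 fail=0; on 'a' 0 → fail=7;  out ∅∪∅=∅
  n14('bb'): parent n13 fail=0; on 'b' 0 → fail=13;  out ∅∪∅=∅
  n19('bc'): parent n13 fail=0; on 'c' 0 → fail=1;  out ∅∪∅=∅
  n23('ca'): parent n1 fail=0; on 'a' 0 → fail=7;  out ∅∪∅=∅
  n3('cca'): parent n2 fail=1; on 'a' 1 → fail=23;  out ∅∪∅=∅
  n9('aac'): parent n8 fail=7; on 'c' 7→0 → fail=1;  out ∅∪∅=∅
  n15('bbd'): parent n14 fail=13; on 'd' 13→0 → fail=0;  out ∅∪∅=∅
  n20('bca'): parent n19 fail=1; on 'a' 1 → fail=23;  out {3}∪∅={3}
  n21('aab'): parent n8 fail=7; on 'b' 7→0 → fail=13;  out ∅∪∅=∅
  n24('cac'): parent n23 fail=7; on 'c' 7→0 → fail=1;  out ∅∪∅=∅
  n4('ccac'): parent n3 fail=23; on 'c' 23 → fail=24;  out ∅∪∅=∅
  n10('aacd'): parent n9 fail=1; on 'd' 1→0 → fail=0;  out ∅∪∅=∅
  n16('bbda'): parent n15 fail=0; on 'a' 0 → fail=7;  out ∅∪∅=∅
  n22('aaba'): parent n21 fail=13; on 'a' 13→0 → fail=7;  out {4}∪∅={4}
  n25('cacb'): parent n24 fail=1; on 'b' 1→0 → fail=13;  out ∅∪∅=∅
  n5('ccacb'): parent n4 fail=24; on 'b' 24 → fail=25;  out ∅∪∅=∅
  n11('aacda'): parent n10 fail=0; on 'a' 0 → fail=7;  out ∅∪∅=∅
  n17('bbdaa'): parent n16 fail=7; on 'a' 7 → fail=8;  out ∅∪∅=∅
  n26('cacba'): parent n25 fail=13; on 'a' 13→0 → fail=7;  out {5}∪∅={5}
  n6('ccacba'): parent n5 fail=25; on 'a' 25 → fail=26;  out {0}∪{5}={0,5}
  n12('aacdaa'): parent n11 fail=7; on 'a' 7 → fail=8;  out {1}∪∅={1}
  n18('bbdaaa'): parent n17 fail=8; on 'a' 8→7 → fail=8;  out {2}∪∅={2}

Run:
pos 0 'a': at 7
pos 1 'a': at 8
pos 2 'c': at 9
pos 3 'd': at 10
pos 4 'a': at 11
pos 5 'a': at 12  → match P1@[0:5]
pos 6 'c': at 9 ·f
pos 7 'c': at 2 ·f
pos 8 'a': at 3
pos 9 'c': at 4
pos 10 'b': at 5
pos 11 'a': at 6  → match P0@[6:11],P5@[7:11]
pos 12 'a': at 8 ·f
pos 13 'a': at 8 ·f
pos 14 'b': at 21
pos 15 'a': at 22  → match P4@[12:15]
pos 16 'c': at 1 ·f
pos 17 'c': at 2
pos 18 'a': at 3
pos 19 'c': at 4
pos 20 'b': at 5
pos 21 'a': at 6  → match P0@[16:21],P5@[17:21]
pos 22 'b': at 13 ·f
pos 23 'd': at 0 ·f
pos 24 'a': at 7
pos 25 'a': at 8
pos 26 'a': at 8 ·f
pos 27 'b': at 21
pos 28 'a': at 22  → match P4@[25:28]
pos 29 'c': at 1 ·f
pos 30 'a': at 23
pos 31 'c': at 24
pos 32 'b': at 25
pos 33 'a': at 26  → match P5@[29:33]
pos 34 'a': at 8 ·f
pos 35 'a': at 8 ·f
pos 36 'b': at 21
pos 37 'a': at 22  → match P4@[34:37]
pos 38 'a': at 8 ·f
pos 39 'd': at 0 ·f
pos 40 'd': at 0
pos 41 'a': at 7
pos 42 'd': at 0 ·f
pos 43 'a': at 7
pos 44 'c': at 1 ·f
pos 45 'b': at 13 ·f
pos 46 'c': at 19
pos 47 'a': at 20  → match P3@[45:47]
pos 48 'a': at 8 ·f
pos 49 'c': at 9
pos 50 'a': at 23 ·f
pos 51 'a': at 8 ·f
pos 52 'c': at 9
pos 53 'd': at 10
pos 54 'a': at 11
pos 55 'a': at 12  → match P1@[50:55]
pos 56 'b': at 21 ·f
pos 57 'b': at 14 ·f
pos 58 'c': at 19 ·f
pos 59 'a': at 20  → match P3@[57:59]
pos 60 'c': at 24 ·f
pos 61 'a': at 23 ·f
pos 62 'c': at 24
pos 63 'b': at 25
pos 64 'a': at 26  → match P5@[60:64]
pos 65 'd': at 0 ·f
pos 66 'a': at 7
pos 67 'a': at 8

Result: [[5,1],[11,0],[11,5],[15,4],[21,0],[21,5],[28,4],[33,5],[37,4],[47,3],[55,1],[59,3],[64,5]]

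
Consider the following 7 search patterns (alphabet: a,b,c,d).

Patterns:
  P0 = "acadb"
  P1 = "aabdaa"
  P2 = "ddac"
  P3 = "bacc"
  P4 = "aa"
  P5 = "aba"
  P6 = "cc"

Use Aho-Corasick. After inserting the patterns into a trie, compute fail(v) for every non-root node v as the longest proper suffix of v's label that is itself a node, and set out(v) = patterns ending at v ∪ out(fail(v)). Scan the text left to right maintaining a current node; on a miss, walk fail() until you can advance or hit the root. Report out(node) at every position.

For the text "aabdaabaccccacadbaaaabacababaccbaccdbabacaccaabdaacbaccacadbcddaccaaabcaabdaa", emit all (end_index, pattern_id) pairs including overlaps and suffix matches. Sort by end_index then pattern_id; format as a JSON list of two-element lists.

Construct AC machine:
Trie (insert patterns):
  0='ε' goto a→1 b→15 c→21 d→11
  1='a' goto a→6 b→19 c→2
  2='ac' goto a→3
  3='aca' goto d→4
  4='acad' goto b→5
  5='acadb' goto ·  [P0 ends]
  6='aa' goto b→7  [P4 ends]
  7='aab' goto d→8
  8='aabd' goto a→9
  9='aabda' goto a→10
  10='aabdaa' goto ·  [P1 ends]
  11='d' goto d→12
  12='dd' goto a→13
  13='dda' goto c→14
  14='ddac' goto ·  [P2 ends]
  15='b' goto a→16
  16='ba' goto c→17
  17='bac' goto c→18
  18='bacc' goto ·  [P3 ends]
  19='ab' goto a→20
  20='aba' goto ·  [P5 ends]
  21='c' goto c→22
  22='cc' goto ·  [P6 ends]

Failure links (BFS by depth):
  n1('a'): parent n0 fail=0; on 'a' 0 → fail=0;  out ∅∪∅=∅
  n11('d'): parent n0 fail=0; on 'd' 0 → fail=0;  out ∅∪∅=∅
  n15('b'): parent n0 fail=0; on 'b' 0 → fail=0;  out ∅∪∅=∅
  n21('c'): parent n0 fail=0; on 'c' 0 → fail=0;  out ∅∪∅=∅
  n2('ac'): parent n1 fail=0; on 'c' 0 → fail=21;  out ∅∪∅=∅
  n6('aa'): parent n1 fail=0; on 'a' 0 → fail=1;  out {4}∪∅={4}
  n12('dd'): parent n11 fail=0; on 'd' 0 → fail=11;  out ∅∪∅=∅
  n16('ba'): parent n15 fail=0; on 'a' 0 → fail=1;  out ∅∪∅=∅
  n19('ab'): parent n1 fail=0; on 'b' 0 → fail=15;  out ∅∪∅=∅
  n22('cc'): parent n21 fail=0; on 'c' 0 → fail=21;  out {6}∪∅={6}
  n3('aca'): parent n2 fail=21; on 'a' 21→0 → fail=1;  out ∅∪∅=∅
  n7('aab'): parent n6 fail=1; on 'b' 1 → fail=19;  out ∅∪∅=∅
  n13('dda'): parent n12 fail=11; on 'a' 11→0 → fail=1;  out ∅∪∅=∅
  n17('bac'): parent n16 fail=1; on 'c' 1 → fail=2;  out ∅∪∅=∅
  n20('aba'): parent n19 fail=15; on 'a' 15 → fail=16;  out {5}∪∅={5}
  n4('acad'): parent n3 fail=1; on 'd' 1→0 → fail=11;  out ∅∪∅=∅
  n8('aabd'): parent n7 fail=19; on 'd' 19→15→0 → fail=11;  out ∅∪∅=∅
  n14('ddac'): parent n13 fail=1; on 'c' 1 → fail=2;  out {2}∪∅={2}
  n18('bacc'): parent n17 fail=2; on 'c' 2→21 → fail=22;  out {3}∪{6}={3,6}
  n5('acadb'): parent n4 fail=11; on 'b' 11→0 → fail=15;  out {0}∪∅={0}
  n9('aabda'): parent n8 fail=11; on 'a' 11→0 → fail=1;  out ∅∪∅=∅
  n10('aabdaa'): parent n9 fail=1; on 'a' 1 → fail=6;  out {1}∪{4}={1,4}

Text stream:
[0] read 'a'  n0⇒n1
[1] read 'a'  n1⇒n6  emit P4@[0:1]
[2] read 'b'  n6⇒n7
[3] read 'd'  n7⇒n8
[4] read 'a'  n8⇒n9
[5] read 'a'  n9⇒n10  emit P1@[0:5],P4@[4:5]
[6] read 'b'  n10⇒n7 (fail-walked)
[7] read 'a'  n7⇒n20 (fail-walked)  emit P5@[5:7]
[8] read 'c'  n20⇒n17 (fail-walked)
[9] read 'c'  n17⇒n18  emit P3@[6:9],P6@[8:9]
[10] read 'c'  n18⇒n22 (fail-walked)  emit P6@[9:10]
[11] read 'c'  n22⇒n22 (fail-walked)  emit P6@[10:11]
[12] read 'a'  n22⇒n1 (fail-walked)
[13] read 'c'  n1⇒n2
[14] read 'a'  n2⇒n3
[15] read 'd'  n3⇒n4
[16] read 'b'  n4⇒n5  emit P0@[12:16]
[17] read 'a'  n5⇒n16 (fail-walked)
[18] read 'a'  n16⇒n6 (fail-walked)  emit P4@[17:18]
[19] read 'a'  n6⇒n6 (fail-walked)  emit P4@[18:19]
[20] read 'a'  n6⇒n6 (fail-walked)  emit P4@[19:20]
[21] read 'b'  n6⇒n7
[22] read 'a'  n7⇒n20 (fail-walked)  emit P5@[20:22]
[23] read 'c'  n20⇒n17 (fail-walked)
[24] read 'a'  n17⇒n3 (fail-walked)
[25] read 'b'  n3⇒n19 (fail-walked)
[26] read 'a'  n19⇒n20  emit P5@[24:26]
[27] read 'b'  n20⇒n19 (fail-walked)
[28] read 'a'  n19⇒n20  emit P5@[26:28]
[29] read 'c'  n20⇒n17 (fail-walked)
[30] read 'c'  n17⇒n18  emit P3@[27:30],P6@[29:30]
[31] read 'b'  n18⇒n15 (fail-walked)
[32] read 'a'  n15⇒n16
[33] read 'c'  n16⇒n17
[34] read 'c'  n17⇒n18  emit P3@[31:34],P6@[33:34]
[35] read 'd'  n18⇒n11 (fail-walked)
[36] read 'b'  n11⇒n15 (fail-walked)
[37] read 'a'  n15⇒n16
[38] read 'b'  n16⇒n19 (fail-walked)
[39] read 'a'  n19⇒n20  emit P5@[37:39]
[40] read 'c'  n20⇒n17 (fail-walked)
[41] read 'a'  n17⇒n3 (fail-walked)
[42] read 'c'  n3⇒n2 (fail-walked)
[43] read 'c'  n2⇒n22 (fail-walked)  emit P6@[42:43]
[44] read 'a'  n22⇒n1 (fail-walked)
[45] read 'a'  n1⇒n6  emit P4@[44:45]
[46] read 'b'  n6⇒n7
[47] read 'd'  n7⇒n8
[48] read 'a'  n8⇒n9
[49] read 'a'  n9⇒n10  emit P1@[44:49],P4@[48:49]
[50] read 'c'  n10⇒n2 (fail-walked)
[51] read 'b'  n2⇒n15 (fail-walked)
[52] read 'a'  n15⇒n16
[53] read 'c'  n16⇒n17
[54] read 'c'  n17⇒n18  emit P3@[51:54],P6@[53:54]
[55] read 'a'  n18⇒n1 (fail-walked)
[56] read 'c'  n1⇒n2
[57] read 'a'  n2⇒n3
[58] read 'd'  n3⇒n4
[59] read 'b'  n4⇒n5  emit P0@[55:59]
[60] read 'c'  n5⇒n21 (fail-walked)
[61] read 'd'  n21⇒n11 (fail-walked)
[62] read 'd'  n11⇒n12
[63] read 'a'  n12⇒n13
[64] read 'c'  n13⇒n14  emit P2@[61:64]
[65] read 'c'  n14⇒n22 (fail-walked)  emit P6@[64:65]
[66] read 'a'  n22⇒n1 (fail-walked)
[67] read 'a'  n1⇒n6  emit P4@[66:67]
[68] read 'a'  n6⇒n6 (fail-walked)  emit P4@[67:68]
[69] read 'b'  n6⇒n7
[70] read 'c'  n7⇒n21 (fail-walked)
[71] read 'a'  n21⇒n1 (fail-walked)
[72] read 'a'  n1⇒n6  emit P4@[71:72]
[73] read 'b'  n6⇒n7
[74] read 'd'  n7⇒n8
[75] read 'a'  n8⇒n9
[76] read 'a'  n9⇒n10  emit P1@[71:76],P4@[75:76]

All matches (sorted): [[1,4],[5,1],[5,4],[7,5],[9,3],[9,6],[10,6],[11,6],[16,0],[18,4],[19,4],[20,4],[22,5],[26,5],[28,5],[30,3],[30,6],[34,3],[34,6],[39,5],[43,6],[45,4],[49,1],[49,4],[54,3],[54,6],[59,0],[64,2],[65,6],[67,4],[68,4],[72,4],[76,1],[76,4]]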